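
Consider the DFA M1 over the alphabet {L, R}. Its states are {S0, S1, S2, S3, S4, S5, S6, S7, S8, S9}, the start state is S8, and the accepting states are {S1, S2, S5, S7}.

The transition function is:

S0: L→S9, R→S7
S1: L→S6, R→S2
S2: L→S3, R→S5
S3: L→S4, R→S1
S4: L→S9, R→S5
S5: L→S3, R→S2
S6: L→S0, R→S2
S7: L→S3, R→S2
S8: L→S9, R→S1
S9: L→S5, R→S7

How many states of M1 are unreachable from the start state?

0

Every one of the 10 states is reachable from S8.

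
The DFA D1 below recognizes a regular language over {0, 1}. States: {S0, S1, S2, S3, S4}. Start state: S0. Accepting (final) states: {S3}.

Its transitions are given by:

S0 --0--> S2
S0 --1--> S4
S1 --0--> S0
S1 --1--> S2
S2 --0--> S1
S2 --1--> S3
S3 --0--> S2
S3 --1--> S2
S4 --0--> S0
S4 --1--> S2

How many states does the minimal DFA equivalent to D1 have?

Every state is reachable, so we keep all 5.
Initial partition by acceptance: {S3} | {S0,S1,S2,S4}.
Refine {S0,S1,S2,S4} on symbol 1: members go to different blocks, giving {S0,S1,S4} and {S2}.
On input 0, block {S0,S1,S4} splits into {S1,S4} and {S0}.
No further refinement is possible. Final partition (4 blocks): {S3} | {S1,S4} | {S2} | {S0}.

4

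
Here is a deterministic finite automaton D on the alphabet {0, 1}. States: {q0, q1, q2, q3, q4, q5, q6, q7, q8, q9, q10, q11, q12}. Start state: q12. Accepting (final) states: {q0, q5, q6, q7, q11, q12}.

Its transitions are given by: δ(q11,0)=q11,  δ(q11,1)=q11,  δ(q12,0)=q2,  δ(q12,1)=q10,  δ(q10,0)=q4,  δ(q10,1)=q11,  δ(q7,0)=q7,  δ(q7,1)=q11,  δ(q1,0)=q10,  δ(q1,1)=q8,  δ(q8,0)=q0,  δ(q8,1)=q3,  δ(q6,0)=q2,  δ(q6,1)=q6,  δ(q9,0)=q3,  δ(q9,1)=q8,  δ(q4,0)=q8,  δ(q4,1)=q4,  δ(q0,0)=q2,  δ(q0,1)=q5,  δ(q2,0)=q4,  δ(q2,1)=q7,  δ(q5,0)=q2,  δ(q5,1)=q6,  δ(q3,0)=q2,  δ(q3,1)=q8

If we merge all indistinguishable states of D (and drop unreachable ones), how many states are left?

7

Reachable states from the start: {q0,q2,q3,q4,q5,q6,q7,q8,q10,q11,q12}. Unreachable: {q1,q9} — drop them.
P0 = {q0,q5,q6,q7,q11,q12} | {q2,q3,q4,q8,q10}.
Split {q0,q5,q6,q7,q11,q12} by δ(·,0) → {q0,q5,q6,q12} and {q7,q11}.
Refine {q0,q5,q6,q12} on symbol 1: members go to different blocks, giving {q0,q5,q6} and {q12}.
On input 0, block {q2,q3,q4,q8,q10} splits into {q2,q3,q4,q10} and {q8}.
Refine {q2,q3,q4,q10} on symbol 0: members go to different blocks, giving {q2,q3,q10} and {q4}.
Refine {q2,q3,q10} on symbol 0: members go to different blocks, giving {q2,q10} and {q3}.
The partition is now stable with 7 blocks: {q0,q5,q6} | {q2,q10} | {q7,q11} | {q12} | {q8} | {q4} | {q3}.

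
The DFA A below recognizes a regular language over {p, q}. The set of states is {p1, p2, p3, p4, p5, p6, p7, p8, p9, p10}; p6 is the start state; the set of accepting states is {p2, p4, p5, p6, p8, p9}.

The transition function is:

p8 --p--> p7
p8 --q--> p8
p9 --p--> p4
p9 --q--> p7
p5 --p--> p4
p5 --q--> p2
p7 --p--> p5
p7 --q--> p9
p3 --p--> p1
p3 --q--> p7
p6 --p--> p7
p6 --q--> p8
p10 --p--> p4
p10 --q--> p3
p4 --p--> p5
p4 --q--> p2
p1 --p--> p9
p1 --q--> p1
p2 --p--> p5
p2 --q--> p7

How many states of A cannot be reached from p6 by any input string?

3

No path from p6 leads to p1, p3, p10; the other 7 states are all reachable.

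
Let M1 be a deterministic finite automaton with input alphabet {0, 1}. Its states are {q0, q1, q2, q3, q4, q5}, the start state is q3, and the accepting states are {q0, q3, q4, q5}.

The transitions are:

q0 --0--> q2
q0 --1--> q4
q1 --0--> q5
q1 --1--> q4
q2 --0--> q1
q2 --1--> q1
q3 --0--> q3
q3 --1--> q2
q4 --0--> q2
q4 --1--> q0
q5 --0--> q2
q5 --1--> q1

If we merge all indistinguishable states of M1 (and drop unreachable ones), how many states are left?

Every state is reachable, so we keep all 6.
Start with accepting vs non-accepting: {q0,q3,q4,q5} | {q1,q2}.
Refine {q0,q3,q4,q5} on symbol 0: members go to different blocks, giving {q0,q4,q5} and {q3}.
On input 1, block {q0,q4,q5} splits into {q0,q4} and {q5}.
Refine {q1,q2} on symbol 0: members go to different blocks, giving {q1} and {q2}.
Stable partition: {q0,q4} | {q1} | {q3} | {q5} | {q2} — 5 equivalence classes.

5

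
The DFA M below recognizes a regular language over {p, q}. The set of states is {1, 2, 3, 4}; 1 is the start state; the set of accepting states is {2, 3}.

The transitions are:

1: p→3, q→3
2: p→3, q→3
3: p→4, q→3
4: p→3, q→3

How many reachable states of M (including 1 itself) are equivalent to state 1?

2

Reachable states from the start: {1,3,4}. Unreachable: {2} — drop them.
Initial partition by acceptance: {3} | {1,4}.
No further refinement is possible. Final partition (2 blocks): {3} | {1,4}.
State 1 belongs to the block {1,4}, which has 2 states.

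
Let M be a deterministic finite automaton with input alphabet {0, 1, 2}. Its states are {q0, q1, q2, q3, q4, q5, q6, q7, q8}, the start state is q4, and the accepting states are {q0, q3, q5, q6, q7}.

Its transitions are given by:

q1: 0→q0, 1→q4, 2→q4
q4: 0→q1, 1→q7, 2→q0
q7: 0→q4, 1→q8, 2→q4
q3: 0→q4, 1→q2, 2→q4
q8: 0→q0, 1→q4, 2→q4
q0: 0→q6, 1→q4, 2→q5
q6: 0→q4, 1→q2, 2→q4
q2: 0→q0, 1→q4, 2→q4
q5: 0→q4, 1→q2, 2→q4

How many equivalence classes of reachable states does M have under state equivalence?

4

States {q3} cannot be reached from the start state, so discard them.
Start with accepting vs non-accepting: {q0,q5,q6,q7} | {q1,q2,q4,q8}.
On input 0, block {q0,q5,q6,q7} splits into {q5,q6,q7} and {q0}.
Refine {q1,q2,q4,q8} on symbol 0: members go to different blocks, giving {q1,q2,q8} and {q4}.
The partition is now stable with 4 blocks: {q5,q6,q7} | {q1,q2,q8} | {q0} | {q4}.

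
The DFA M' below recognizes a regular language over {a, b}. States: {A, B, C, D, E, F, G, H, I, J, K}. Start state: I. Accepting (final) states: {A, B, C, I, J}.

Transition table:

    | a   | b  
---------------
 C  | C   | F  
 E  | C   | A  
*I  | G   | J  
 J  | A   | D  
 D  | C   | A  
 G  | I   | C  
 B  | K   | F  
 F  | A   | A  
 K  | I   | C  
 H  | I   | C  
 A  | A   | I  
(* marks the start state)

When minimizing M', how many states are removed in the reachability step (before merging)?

BFS from I reaches {A, C, D, F, G, I, J}; the 4 state(s) B, E, H, K are never visited.

4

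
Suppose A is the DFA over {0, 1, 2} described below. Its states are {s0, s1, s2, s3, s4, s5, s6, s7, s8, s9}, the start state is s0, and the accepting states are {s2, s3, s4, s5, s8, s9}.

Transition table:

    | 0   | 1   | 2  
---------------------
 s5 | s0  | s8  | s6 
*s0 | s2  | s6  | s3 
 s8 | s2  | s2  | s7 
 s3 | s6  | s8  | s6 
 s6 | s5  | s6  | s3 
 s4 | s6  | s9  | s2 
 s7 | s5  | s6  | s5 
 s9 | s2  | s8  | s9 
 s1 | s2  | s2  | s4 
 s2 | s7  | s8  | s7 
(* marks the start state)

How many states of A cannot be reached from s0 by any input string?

BFS from s0 reaches {s0, s2, s3, s5, s6, s7, s8}; the 3 state(s) s1, s4, s9 are never visited.

3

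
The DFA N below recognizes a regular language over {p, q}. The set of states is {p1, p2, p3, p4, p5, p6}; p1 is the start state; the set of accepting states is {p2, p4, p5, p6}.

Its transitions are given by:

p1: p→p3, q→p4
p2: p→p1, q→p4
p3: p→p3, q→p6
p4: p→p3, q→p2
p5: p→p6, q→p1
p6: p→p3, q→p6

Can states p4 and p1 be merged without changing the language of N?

No

Reachable states from the start: {p1,p2,p3,p4,p6}. Unreachable: {p5} — drop them.
Start with accepting vs non-accepting: {p2,p4,p6} | {p1,p3}.
No further refinement is possible. Final partition (2 blocks): {p2,p4,p6} | {p1,p3}.
p4 and p1 end up in different blocks, so they are distinguishable. For instance, the string 'ε' is accepted from only p4.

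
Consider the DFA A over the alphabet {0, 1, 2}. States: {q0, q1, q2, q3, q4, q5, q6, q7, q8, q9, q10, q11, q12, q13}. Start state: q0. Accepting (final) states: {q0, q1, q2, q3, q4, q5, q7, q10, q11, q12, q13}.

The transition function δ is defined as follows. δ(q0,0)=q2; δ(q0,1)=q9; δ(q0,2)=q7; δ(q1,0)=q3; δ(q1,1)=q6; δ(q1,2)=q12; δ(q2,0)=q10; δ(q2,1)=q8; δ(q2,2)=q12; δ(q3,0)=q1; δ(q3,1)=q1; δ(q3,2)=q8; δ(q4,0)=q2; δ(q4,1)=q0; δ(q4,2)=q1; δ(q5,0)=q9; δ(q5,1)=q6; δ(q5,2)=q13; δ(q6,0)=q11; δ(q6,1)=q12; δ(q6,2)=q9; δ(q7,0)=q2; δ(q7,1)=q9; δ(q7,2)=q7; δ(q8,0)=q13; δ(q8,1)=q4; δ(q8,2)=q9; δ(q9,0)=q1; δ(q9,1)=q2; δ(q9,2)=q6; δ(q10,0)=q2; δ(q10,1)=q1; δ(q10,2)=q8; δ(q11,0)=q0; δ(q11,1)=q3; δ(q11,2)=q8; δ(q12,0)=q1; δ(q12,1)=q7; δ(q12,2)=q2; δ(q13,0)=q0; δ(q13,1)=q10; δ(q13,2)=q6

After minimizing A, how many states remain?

First remove the unreachable states {q5}; 13 states remain.
Initial partition by acceptance: {q0,q1,q2,q3,q4,q7,q10,q11,q12,q13} | {q6,q8,q9}.
Refine {q0,q1,q2,q3,q4,q7,q10,q11,q12,q13} on symbol 1: members go to different blocks, giving {q3,q4,q10,q11,q12,q13} and {q0,q1,q2,q7}.
Refine {q3,q4,q10,q11,q12,q13} on symbol 1: members go to different blocks, giving {q3,q4,q10,q12} and {q11,q13}.
On input 2, block {q3,q4,q10,q12} splits into {q3,q10} and {q4,q12}.
On input 0, block {q6,q8,q9} splits into {q6,q8} and {q9}.
Split {q0,q1,q2,q7} by δ(·,0) → {q0,q7} and {q1,q2}.
Stable partition: {q3,q10} | {q6,q8} | {q0,q7} | {q11,q13} | {q4,q12} | {q9} | {q1,q2} — 7 equivalence classes.

7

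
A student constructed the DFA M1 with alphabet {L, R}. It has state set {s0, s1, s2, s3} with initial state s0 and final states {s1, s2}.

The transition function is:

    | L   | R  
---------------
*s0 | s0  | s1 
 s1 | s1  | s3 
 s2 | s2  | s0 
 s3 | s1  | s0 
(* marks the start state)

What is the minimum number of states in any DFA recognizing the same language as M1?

States {s2} cannot be reached from the start state, so discard them.
Initial partition by acceptance: {s1} | {s0,s3}.
On input L, block {s0,s3} splits into {s0} and {s3}.
Stable partition: {s1} | {s0} | {s3} — 3 equivalence classes.

3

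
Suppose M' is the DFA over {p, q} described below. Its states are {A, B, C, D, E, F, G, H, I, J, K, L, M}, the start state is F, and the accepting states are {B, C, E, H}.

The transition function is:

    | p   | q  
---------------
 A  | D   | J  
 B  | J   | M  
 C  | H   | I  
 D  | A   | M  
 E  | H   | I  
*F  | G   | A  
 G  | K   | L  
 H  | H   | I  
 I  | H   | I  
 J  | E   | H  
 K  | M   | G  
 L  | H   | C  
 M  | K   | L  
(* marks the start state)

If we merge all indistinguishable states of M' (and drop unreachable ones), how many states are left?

5

Reachable states from the start: {A,C,D,E,F,G,H,I,J,K,L,M}. Unreachable: {B} — drop them.
Initial partition by acceptance: {C,E,H} | {A,D,F,G,I,J,K,L,M}.
Split {A,D,F,G,I,J,K,L,M} by δ(·,p) → {A,D,F,G,K,M} and {I,J,L}.
Refine {A,D,F,G,K,M} on symbol q: members go to different blocks, giving {A,G,M} and {D,F,K}.
Refine {I,J,L} on symbol q: members go to different blocks, giving {J,L} and {I}.
No further refinement is possible. Final partition (5 blocks): {C,E,H} | {A,G,M} | {J,L} | {D,F,K} | {I}.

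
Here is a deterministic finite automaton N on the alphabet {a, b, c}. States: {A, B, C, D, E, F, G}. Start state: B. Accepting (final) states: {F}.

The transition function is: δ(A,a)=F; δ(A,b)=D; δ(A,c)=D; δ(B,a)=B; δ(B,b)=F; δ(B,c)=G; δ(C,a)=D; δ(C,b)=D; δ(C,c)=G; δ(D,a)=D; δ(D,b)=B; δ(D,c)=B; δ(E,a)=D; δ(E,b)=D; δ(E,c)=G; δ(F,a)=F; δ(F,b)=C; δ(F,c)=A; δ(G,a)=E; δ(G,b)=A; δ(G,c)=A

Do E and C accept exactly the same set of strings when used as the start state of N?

Every state is reachable, so we keep all 7.
Start with accepting vs non-accepting: {F} | {A,B,C,D,E,G}.
On input a, block {A,B,C,D,E,G} splits into {B,C,D,E,G} and {A}.
On input b, block {B,C,D,E,G} splits into {C,D,E} and {B} and {G}.
On input b, block {C,D,E} splits into {C,E} and {D}.
Stable partition: {F} | {C,E} | {A} | {B} | {G} | {D} — 6 equivalence classes.
E and C lie in the same block of the stable partition, so they are equivalent — no string distinguishes them.

Yes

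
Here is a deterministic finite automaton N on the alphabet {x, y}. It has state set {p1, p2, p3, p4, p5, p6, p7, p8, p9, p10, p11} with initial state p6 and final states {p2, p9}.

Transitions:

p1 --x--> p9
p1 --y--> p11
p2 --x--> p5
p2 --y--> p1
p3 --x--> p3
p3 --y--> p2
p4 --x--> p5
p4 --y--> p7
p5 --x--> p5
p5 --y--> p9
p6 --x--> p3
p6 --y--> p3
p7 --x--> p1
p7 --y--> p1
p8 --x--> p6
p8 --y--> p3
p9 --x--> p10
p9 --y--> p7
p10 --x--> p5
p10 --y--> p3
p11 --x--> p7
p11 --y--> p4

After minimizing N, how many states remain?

First remove the unreachable states {p8}; 10 states remain.
P0 = {p2,p9} | {p1,p3,p4,p5,p6,p7,p10,p11}.
Split {p1,p3,p4,p5,p6,p7,p10,p11} by δ(·,x) → {p3,p4,p5,p6,p7,p10,p11} and {p1}.
Refine {p2,p9} on symbol y: members go to different blocks, giving {p2} and {p9}.
Refine {p3,p4,p5,p6,p7,p10,p11} on symbol x: members go to different blocks, giving {p3,p4,p5,p6,p10,p11} and {p7}.
Refine {p3,p4,p5,p6,p10,p11} on symbol x: members go to different blocks, giving {p3,p4,p5,p6,p10} and {p11}.
Split {p3,p4,p5,p6,p10} by δ(·,y) → {p6,p10} and {p3} and {p4} and {p5}.
Refine {p6,p10} on symbol x: members go to different blocks, giving {p6} and {p10}.
The partition is now stable with 10 blocks: {p2} | {p6} | {p1} | {p9} | {p7} | {p11} | {p3} | {p4} | {p5} | {p10}.

10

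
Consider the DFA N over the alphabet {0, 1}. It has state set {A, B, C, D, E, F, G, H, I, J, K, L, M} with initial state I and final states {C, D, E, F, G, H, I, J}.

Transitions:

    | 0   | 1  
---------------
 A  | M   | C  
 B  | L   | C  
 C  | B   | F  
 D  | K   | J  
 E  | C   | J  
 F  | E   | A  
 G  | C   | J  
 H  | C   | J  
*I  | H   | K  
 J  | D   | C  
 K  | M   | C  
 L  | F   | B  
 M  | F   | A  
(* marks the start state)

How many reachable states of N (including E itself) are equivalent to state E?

First remove the unreachable states {G}; 12 states remain.
Start with accepting vs non-accepting: {C,D,E,F,H,I,J} | {A,B,K,L,M}.
Split {C,D,E,F,H,I,J} by δ(·,0) → {E,F,H,I,J} and {C,D}.
Split {E,F,H,I,J} by δ(·,0) → {E,H,J} and {F,I}.
Refine {E,H,J} on symbol 1: members go to different blocks, giving {E,H} and {J}.
On input 0, block {A,B,K,L,M} splits into {A,B,K} and {L,M}.
Split {C,D} by δ(·,1) → {C} and {D}.
No further refinement is possible. Final partition (7 blocks): {E,H} | {A,B,K} | {C} | {F,I} | {J} | {L,M} | {D}.
State E belongs to the block {E,H}, which has 2 states.

2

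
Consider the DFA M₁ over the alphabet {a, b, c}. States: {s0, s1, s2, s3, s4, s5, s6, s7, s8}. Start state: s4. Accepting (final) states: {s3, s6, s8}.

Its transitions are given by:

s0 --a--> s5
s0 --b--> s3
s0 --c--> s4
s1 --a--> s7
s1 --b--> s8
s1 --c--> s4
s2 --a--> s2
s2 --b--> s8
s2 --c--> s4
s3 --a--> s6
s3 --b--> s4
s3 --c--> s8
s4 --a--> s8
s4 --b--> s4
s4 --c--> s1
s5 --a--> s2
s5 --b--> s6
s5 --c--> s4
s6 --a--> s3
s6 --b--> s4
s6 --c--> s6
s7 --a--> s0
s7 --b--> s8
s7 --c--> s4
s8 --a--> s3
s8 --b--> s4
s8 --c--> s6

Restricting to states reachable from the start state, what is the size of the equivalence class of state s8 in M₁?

Initial partition by acceptance: {s3,s6,s8} | {s0,s1,s2,s4,s5,s7}.
On input a, block {s0,s1,s2,s4,s5,s7} splits into {s0,s1,s2,s5,s7} and {s4}.
The partition is now stable with 3 blocks: {s3,s6,s8} | {s0,s1,s2,s5,s7} | {s4}.
State s8 belongs to the block {s3,s6,s8}, which has 3 states.

3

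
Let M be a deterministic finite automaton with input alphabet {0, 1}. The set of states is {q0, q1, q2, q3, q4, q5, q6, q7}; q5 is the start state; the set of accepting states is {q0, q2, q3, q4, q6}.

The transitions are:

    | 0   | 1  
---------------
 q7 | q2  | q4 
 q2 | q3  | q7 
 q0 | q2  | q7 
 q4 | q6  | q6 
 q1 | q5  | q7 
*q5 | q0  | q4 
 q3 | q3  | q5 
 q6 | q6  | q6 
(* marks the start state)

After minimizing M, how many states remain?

States {q1} cannot be reached from the start state, so discard them.
Start with accepting vs non-accepting: {q0,q2,q3,q4,q6} | {q5,q7}.
On input 1, block {q0,q2,q3,q4,q6} splits into {q0,q2,q3} and {q4,q6}.
No further refinement is possible. Final partition (3 blocks): {q0,q2,q3} | {q5,q7} | {q4,q6}.

3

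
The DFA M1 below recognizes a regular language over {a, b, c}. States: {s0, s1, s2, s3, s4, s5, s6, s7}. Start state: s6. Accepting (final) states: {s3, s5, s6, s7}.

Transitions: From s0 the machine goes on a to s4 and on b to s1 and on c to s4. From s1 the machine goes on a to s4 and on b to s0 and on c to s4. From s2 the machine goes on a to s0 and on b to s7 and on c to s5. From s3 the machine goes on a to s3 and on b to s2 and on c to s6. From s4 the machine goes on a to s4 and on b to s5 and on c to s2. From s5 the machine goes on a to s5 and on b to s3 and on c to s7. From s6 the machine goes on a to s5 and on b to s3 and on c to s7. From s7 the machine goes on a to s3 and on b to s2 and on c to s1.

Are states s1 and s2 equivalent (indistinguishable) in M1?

No

Start with accepting vs non-accepting: {s3,s5,s6,s7} | {s0,s1,s2,s4}.
Refine {s3,s5,s6,s7} on symbol b: members go to different blocks, giving {s3,s7} and {s5,s6}.
Split {s3,s7} by δ(·,c) → {s3} and {s7}.
Refine {s0,s1,s2,s4} on symbol b: members go to different blocks, giving {s0,s1} and {s2} and {s4}.
No further refinement is possible. Final partition (6 blocks): {s3} | {s0,s1} | {s5,s6} | {s7} | {s2} | {s4}.
s1 and s2 end up in different blocks, so they are distinguishable. For instance, the string 'b' is accepted from only s2.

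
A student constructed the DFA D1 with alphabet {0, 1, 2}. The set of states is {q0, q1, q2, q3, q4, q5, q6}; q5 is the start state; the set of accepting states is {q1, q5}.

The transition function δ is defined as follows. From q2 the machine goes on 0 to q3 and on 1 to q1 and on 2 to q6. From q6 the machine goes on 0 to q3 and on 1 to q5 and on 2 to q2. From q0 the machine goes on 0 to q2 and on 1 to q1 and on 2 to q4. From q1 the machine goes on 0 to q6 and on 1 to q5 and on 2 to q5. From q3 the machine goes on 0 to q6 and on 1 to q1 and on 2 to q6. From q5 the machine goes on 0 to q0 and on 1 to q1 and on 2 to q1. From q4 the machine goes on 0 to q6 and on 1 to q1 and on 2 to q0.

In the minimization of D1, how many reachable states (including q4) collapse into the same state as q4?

P0 = {q1,q5} | {q0,q2,q3,q4,q6}.
The partition is now stable with 2 blocks: {q1,q5} | {q0,q2,q3,q4,q6}.
State q4 belongs to the block {q0,q2,q3,q4,q6}, which has 5 states.

5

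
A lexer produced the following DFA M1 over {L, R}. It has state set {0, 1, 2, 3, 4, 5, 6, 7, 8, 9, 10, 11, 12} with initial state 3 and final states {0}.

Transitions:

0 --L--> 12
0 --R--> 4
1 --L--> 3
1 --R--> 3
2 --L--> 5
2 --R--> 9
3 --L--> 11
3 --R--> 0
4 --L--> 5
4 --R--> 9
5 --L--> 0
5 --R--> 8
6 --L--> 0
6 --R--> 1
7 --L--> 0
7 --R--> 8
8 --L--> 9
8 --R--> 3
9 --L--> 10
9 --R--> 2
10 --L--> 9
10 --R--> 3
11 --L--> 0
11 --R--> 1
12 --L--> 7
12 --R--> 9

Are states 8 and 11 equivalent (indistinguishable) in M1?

No

Reachable states from the start: {0,1,2,3,4,5,7,8,9,10,11,12}. Unreachable: {6} — drop them.
P0 = {0} | {1,2,3,4,5,7,8,9,10,11,12}.
On input L, block {1,2,3,4,5,7,8,9,10,11,12} splits into {1,2,3,4,8,9,10,12} and {5,7,11}.
On input L, block {1,2,3,4,8,9,10,12} splits into {1,8,9,10} and {2,3,4,12}.
Refine {1,8,9,10} on symbol L: members go to different blocks, giving {8,9,10} and {1}.
Refine {5,7,11} on symbol R: members go to different blocks, giving {5,7} and {11}.
On input L, block {2,3,4,12} splits into {2,4,12} and {3}.
Refine {8,9,10} on symbol R: members go to different blocks, giving {8,10} and {9}.
No further refinement is possible. Final partition (8 blocks): {0} | {8,10} | {5,7} | {2,4,12} | {1} | {11} | {3} | {9}.
8 and 11 end up in different blocks, so they are distinguishable. For instance, the string 'L' is accepted from only 11.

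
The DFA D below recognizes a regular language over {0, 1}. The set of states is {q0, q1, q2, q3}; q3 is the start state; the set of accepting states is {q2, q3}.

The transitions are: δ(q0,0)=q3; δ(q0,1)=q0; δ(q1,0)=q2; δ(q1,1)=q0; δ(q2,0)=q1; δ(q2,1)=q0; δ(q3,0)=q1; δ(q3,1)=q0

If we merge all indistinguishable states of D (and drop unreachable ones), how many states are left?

All states are reachable from the start state.
Initial partition by acceptance: {q2,q3} | {q0,q1}.
The partition is now stable with 2 blocks: {q2,q3} | {q0,q1}.

2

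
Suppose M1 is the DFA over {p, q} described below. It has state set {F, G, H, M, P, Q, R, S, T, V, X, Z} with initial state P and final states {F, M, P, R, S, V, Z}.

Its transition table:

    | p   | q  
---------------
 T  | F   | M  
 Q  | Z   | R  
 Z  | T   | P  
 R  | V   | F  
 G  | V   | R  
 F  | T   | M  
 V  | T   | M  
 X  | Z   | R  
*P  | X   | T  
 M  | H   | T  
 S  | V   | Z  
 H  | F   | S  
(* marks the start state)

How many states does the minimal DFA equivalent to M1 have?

States {G,Q} cannot be reached from the start state, so discard them.
P0 = {F,M,P,R,S,V,Z} | {H,T,X}.
Split {F,M,P,R,S,V,Z} by δ(·,p) → {F,M,P,V,Z} and {R,S}.
On input q, block {F,M,P,V,Z} splits into {F,V,Z} and {M,P}.
Refine {H,T,X} on symbol q: members go to different blocks, giving {H,X} and {T}.
No further refinement is possible. Final partition (5 blocks): {F,V,Z} | {H,X} | {R,S} | {M,P} | {T}.

5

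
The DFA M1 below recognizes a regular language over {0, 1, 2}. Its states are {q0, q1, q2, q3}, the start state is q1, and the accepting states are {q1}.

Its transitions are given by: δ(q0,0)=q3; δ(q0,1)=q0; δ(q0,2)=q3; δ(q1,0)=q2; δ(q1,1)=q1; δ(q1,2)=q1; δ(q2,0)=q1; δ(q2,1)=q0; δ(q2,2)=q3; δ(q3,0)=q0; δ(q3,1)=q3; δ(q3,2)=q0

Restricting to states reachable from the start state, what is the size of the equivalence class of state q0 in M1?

2

Every state is reachable, so we keep all 4.
Start with accepting vs non-accepting: {q1} | {q0,q2,q3}.
Split {q0,q2,q3} by δ(·,0) → {q0,q3} and {q2}.
Stable partition: {q1} | {q0,q3} | {q2} — 3 equivalence classes.
State q0 belongs to the block {q0,q3}, which has 2 states.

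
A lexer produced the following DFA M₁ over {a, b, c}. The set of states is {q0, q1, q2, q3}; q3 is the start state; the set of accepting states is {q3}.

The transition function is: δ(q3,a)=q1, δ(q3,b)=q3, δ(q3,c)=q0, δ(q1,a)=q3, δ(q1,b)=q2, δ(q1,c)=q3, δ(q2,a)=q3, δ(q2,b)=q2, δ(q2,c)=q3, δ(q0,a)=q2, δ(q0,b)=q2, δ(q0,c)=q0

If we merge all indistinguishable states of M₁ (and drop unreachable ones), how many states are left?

3

All states are reachable from the start state.
Start with accepting vs non-accepting: {q3} | {q0,q1,q2}.
Split {q0,q1,q2} by δ(·,a) → {q1,q2} and {q0}.
Stable partition: {q3} | {q1,q2} | {q0} — 3 equivalence classes.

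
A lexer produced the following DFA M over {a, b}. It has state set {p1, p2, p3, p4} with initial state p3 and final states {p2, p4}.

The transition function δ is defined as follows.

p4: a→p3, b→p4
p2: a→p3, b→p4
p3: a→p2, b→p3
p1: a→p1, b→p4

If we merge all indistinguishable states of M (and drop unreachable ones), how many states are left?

2

First remove the unreachable states {p1}; 3 states remain.
Initial partition by acceptance: {p2,p4} | {p3}.
Stable partition: {p2,p4} | {p3} — 2 equivalence classes.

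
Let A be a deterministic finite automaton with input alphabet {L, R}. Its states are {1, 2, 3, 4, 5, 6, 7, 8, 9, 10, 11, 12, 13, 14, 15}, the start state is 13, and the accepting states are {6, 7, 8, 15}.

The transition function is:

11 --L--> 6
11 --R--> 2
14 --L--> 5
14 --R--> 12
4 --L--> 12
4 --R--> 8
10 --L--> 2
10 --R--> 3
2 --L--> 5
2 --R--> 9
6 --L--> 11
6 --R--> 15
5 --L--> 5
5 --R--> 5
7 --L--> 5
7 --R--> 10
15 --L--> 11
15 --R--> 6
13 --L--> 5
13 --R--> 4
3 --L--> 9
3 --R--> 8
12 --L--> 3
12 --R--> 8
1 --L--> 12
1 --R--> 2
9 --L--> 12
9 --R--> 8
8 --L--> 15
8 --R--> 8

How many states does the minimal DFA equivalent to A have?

6

Reachable states from the start: {2,3,4,5,6,8,9,11,12,13,15}. Unreachable: {1,7,10,14} — drop them.
Initial partition by acceptance: {6,8,15} | {2,3,4,5,9,11,12,13}.
On input L, block {6,8,15} splits into {6,15} and {8}.
Refine {2,3,4,5,9,11,12,13} on symbol L: members go to different blocks, giving {2,3,4,5,9,12,13} and {11}.
Split {2,3,4,5,9,12,13} by δ(·,R) → {3,4,9,12} and {2,5,13}.
On input R, block {2,5,13} splits into {2,13} and {5}.
Stable partition: {6,15} | {3,4,9,12} | {8} | {11} | {2,13} | {5} — 6 equivalence classes.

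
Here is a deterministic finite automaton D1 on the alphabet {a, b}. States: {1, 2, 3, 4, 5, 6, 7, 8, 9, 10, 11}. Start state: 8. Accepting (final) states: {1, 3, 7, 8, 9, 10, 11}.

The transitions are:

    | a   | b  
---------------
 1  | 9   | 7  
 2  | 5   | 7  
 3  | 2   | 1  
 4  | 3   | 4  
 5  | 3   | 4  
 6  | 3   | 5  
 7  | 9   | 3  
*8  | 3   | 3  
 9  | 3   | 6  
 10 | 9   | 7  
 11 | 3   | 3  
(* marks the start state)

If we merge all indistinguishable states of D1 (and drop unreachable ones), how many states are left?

7

First remove the unreachable states {10,11}; 9 states remain.
Start with accepting vs non-accepting: {1,3,7,8,9} | {2,4,5,6}.
Split {1,3,7,8,9} by δ(·,a) → {1,7,8,9} and {3}.
On input a, block {1,7,8,9} splits into {1,7} and {8,9}.
Split {1,7} by δ(·,b) → {1} and {7}.
Refine {2,4,5,6} on symbol a: members go to different blocks, giving {4,5,6} and {2}.
Refine {8,9} on symbol b: members go to different blocks, giving {8} and {9}.
The partition is now stable with 7 blocks: {1} | {4,5,6} | {3} | {8} | {7} | {2} | {9}.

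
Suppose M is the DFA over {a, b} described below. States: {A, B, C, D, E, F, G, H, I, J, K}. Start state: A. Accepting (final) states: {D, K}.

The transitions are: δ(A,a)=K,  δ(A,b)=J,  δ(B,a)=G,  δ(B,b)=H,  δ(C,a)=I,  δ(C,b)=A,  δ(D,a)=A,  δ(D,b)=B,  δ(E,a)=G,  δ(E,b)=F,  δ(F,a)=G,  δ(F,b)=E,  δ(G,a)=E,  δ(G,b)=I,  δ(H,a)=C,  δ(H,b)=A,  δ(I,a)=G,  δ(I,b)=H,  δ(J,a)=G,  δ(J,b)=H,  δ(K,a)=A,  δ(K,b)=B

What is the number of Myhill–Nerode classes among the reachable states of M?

7

First remove the unreachable states {D}; 10 states remain.
Start with accepting vs non-accepting: {K} | {A,B,C,E,F,G,H,I,J}.
On input a, block {A,B,C,E,F,G,H,I,J} splits into {B,C,E,F,G,H,I,J} and {A}.
On input b, block {B,C,E,F,G,H,I,J} splits into {B,E,F,G,I,J} and {C,H}.
On input b, block {B,E,F,G,I,J} splits into {B,I,J} and {E,F,G}.
On input a, block {C,H} splits into {C} and {H}.
Split {E,F,G} by δ(·,b) → {E,F} and {G}.
The partition is now stable with 7 blocks: {K} | {B,I,J} | {A} | {C} | {E,F} | {H} | {G}.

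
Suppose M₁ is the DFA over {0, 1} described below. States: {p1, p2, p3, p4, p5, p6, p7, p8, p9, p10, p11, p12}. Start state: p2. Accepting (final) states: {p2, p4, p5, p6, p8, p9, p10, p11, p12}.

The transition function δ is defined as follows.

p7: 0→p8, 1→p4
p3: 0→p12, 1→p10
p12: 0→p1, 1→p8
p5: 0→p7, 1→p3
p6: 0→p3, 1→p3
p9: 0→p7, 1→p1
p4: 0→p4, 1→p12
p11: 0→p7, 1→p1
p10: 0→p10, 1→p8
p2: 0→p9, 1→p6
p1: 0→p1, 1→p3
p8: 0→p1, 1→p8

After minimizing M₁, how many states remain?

7

First remove the unreachable states {p5,p11}; 10 states remain.
Initial partition by acceptance: {p2,p4,p6,p8,p9,p10,p12} | {p1,p3,p7}.
Split {p2,p4,p6,p8,p9,p10,p12} by δ(·,0) → {p6,p8,p9,p12} and {p2,p4,p10}.
Refine {p6,p8,p9,p12} on symbol 1: members go to different blocks, giving {p6,p9} and {p8,p12}.
Split {p1,p3,p7} by δ(·,0) → {p3,p7} and {p1}.
Split {p6,p9} by δ(·,1) → {p6} and {p9}.
On input 0, block {p2,p4,p10} splits into {p4,p10} and {p2}.
The partition is now stable with 7 blocks: {p6} | {p3,p7} | {p4,p10} | {p8,p12} | {p1} | {p9} | {p2}.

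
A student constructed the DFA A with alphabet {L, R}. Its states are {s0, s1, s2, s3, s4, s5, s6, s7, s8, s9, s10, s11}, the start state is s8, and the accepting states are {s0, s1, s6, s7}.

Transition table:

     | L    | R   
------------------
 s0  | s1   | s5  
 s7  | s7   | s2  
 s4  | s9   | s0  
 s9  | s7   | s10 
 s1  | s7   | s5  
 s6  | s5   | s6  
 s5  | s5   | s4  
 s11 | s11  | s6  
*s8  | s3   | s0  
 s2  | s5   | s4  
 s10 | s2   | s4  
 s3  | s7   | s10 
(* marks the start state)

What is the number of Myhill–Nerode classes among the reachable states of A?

4

States {s6,s11} cannot be reached from the start state, so discard them.
Start with accepting vs non-accepting: {s0,s1,s7} | {s2,s3,s4,s5,s8,s9,s10}.
Split {s2,s3,s4,s5,s8,s9,s10} by δ(·,L) → {s2,s4,s5,s8,s10} and {s3,s9}.
Split {s2,s4,s5,s8,s10} by δ(·,L) → {s2,s5,s10} and {s4,s8}.
Stable partition: {s0,s1,s7} | {s2,s5,s10} | {s3,s9} | {s4,s8} — 4 equivalence classes.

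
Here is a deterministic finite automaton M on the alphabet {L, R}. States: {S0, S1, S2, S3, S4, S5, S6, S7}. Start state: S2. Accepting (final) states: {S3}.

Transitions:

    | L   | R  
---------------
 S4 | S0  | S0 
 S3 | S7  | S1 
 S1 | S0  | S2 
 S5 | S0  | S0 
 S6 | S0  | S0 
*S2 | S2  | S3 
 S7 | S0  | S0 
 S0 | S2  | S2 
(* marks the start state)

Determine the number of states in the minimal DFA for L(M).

5

States {S4,S5,S6} cannot be reached from the start state, so discard them.
Start with accepting vs non-accepting: {S3} | {S0,S1,S2,S7}.
Refine {S0,S1,S2,S7} on symbol R: members go to different blocks, giving {S0,S1,S7} and {S2}.
Split {S0,S1,S7} by δ(·,L) → {S1,S7} and {S0}.
Refine {S1,S7} on symbol R: members go to different blocks, giving {S1} and {S7}.
The partition is now stable with 5 blocks: {S3} | {S1} | {S2} | {S0} | {S7}.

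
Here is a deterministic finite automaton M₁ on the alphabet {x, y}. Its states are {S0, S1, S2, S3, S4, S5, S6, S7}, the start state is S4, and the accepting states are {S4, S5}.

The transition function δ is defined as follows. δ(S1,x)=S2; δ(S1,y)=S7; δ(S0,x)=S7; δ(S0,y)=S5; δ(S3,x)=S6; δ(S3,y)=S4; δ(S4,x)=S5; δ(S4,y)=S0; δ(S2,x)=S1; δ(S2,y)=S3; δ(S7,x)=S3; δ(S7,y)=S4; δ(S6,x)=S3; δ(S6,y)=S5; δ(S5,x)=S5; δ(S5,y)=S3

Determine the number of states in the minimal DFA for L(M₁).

Reachable states from the start: {S0,S3,S4,S5,S6,S7}. Unreachable: {S1,S2} — drop them.
Start with accepting vs non-accepting: {S4,S5} | {S0,S3,S6,S7}.
No further refinement is possible. Final partition (2 blocks): {S4,S5} | {S0,S3,S6,S7}.

2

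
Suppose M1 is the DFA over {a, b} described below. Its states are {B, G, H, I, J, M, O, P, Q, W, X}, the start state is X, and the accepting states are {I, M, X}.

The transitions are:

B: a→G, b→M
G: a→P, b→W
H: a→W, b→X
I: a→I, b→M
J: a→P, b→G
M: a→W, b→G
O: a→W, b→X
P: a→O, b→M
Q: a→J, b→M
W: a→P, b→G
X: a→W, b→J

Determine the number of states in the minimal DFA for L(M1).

4

States {B,H,I,Q} cannot be reached from the start state, so discard them.
Start with accepting vs non-accepting: {M,X} | {G,J,O,P,W}.
On input b, block {G,J,O,P,W} splits into {G,J,W} and {O,P}.
Refine {O,P} on symbol a: members go to different blocks, giving {O} and {P}.
Stable partition: {M,X} | {G,J,W} | {O} | {P} — 4 equivalence classes.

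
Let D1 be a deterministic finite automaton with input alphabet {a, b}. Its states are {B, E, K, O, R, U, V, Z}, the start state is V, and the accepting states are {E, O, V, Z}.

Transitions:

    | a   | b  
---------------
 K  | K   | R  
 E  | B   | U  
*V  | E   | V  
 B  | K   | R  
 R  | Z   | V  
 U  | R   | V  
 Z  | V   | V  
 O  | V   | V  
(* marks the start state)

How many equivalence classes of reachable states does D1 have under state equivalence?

6

States {O} cannot be reached from the start state, so discard them.
Initial partition by acceptance: {E,V,Z} | {B,K,R,U}.
Refine {E,V,Z} on symbol a: members go to different blocks, giving {V,Z} and {E}.
Split {V,Z} by δ(·,a) → {Z} and {V}.
Split {B,K,R,U} by δ(·,a) → {B,K,U} and {R}.
Split {B,K,U} by δ(·,a) → {B,K} and {U}.
No further refinement is possible. Final partition (6 blocks): {Z} | {B,K} | {E} | {V} | {R} | {U}.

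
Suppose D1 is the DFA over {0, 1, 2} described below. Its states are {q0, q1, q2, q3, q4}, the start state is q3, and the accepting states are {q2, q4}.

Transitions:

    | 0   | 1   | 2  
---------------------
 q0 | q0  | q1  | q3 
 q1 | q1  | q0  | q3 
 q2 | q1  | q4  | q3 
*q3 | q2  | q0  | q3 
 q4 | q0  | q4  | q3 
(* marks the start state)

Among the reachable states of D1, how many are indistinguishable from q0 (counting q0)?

2

All states are reachable from the start state.
Initial partition by acceptance: {q2,q4} | {q0,q1,q3}.
Refine {q0,q1,q3} on symbol 0: members go to different blocks, giving {q0,q1} and {q3}.
Stable partition: {q2,q4} | {q0,q1} | {q3} — 3 equivalence classes.
The equivalence class containing q0 is {q0,q1}, of size 2.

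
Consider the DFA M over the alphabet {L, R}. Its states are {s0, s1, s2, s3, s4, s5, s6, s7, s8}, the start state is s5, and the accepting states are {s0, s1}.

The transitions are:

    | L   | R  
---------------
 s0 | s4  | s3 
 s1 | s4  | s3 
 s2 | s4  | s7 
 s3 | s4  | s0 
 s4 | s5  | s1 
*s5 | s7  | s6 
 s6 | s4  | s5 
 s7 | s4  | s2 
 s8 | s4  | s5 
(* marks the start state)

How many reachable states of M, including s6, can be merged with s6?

1

Reachable states from the start: {s0,s1,s2,s3,s4,s5,s6,s7}. Unreachable: {s8} — drop them.
Start with accepting vs non-accepting: {s0,s1} | {s2,s3,s4,s5,s6,s7}.
Refine {s2,s3,s4,s5,s6,s7} on symbol R: members go to different blocks, giving {s2,s5,s6,s7} and {s3,s4}.
Split {s2,s5,s6,s7} by δ(·,L) → {s2,s6,s7} and {s5}.
Split {s2,s6,s7} by δ(·,R) → {s2,s7} and {s6}.
Refine {s3,s4} on symbol L: members go to different blocks, giving {s3} and {s4}.
No further refinement is possible. Final partition (6 blocks): {s0,s1} | {s2,s7} | {s3} | {s5} | {s6} | {s4}.
State s6 belongs to the block {s6}, which has 1 states.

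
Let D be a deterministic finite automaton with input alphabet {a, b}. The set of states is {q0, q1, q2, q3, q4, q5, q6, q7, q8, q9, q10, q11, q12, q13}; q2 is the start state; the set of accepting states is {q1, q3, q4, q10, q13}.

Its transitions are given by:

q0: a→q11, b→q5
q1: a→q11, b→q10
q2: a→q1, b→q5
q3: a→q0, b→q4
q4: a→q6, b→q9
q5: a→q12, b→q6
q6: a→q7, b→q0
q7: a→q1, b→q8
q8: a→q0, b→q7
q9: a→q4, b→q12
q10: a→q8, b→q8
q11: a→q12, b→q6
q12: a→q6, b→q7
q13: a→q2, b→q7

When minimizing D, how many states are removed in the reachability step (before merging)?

BFS from q2 reaches {q0, q1, q2, q5, q6, q7, q8, q10, q11, q12}; the 4 state(s) q3, q4, q9, q13 are never visited.

4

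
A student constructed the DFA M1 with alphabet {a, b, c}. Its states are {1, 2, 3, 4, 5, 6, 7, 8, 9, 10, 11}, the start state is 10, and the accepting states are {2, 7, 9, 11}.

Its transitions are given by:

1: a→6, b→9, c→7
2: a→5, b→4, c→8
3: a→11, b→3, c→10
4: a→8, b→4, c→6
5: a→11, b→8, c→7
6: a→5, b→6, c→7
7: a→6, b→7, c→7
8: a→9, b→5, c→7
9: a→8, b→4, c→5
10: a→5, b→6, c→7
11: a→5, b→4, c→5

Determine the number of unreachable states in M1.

No path from 10 leads to 1, 2, 3; the other 8 states are all reachable.

3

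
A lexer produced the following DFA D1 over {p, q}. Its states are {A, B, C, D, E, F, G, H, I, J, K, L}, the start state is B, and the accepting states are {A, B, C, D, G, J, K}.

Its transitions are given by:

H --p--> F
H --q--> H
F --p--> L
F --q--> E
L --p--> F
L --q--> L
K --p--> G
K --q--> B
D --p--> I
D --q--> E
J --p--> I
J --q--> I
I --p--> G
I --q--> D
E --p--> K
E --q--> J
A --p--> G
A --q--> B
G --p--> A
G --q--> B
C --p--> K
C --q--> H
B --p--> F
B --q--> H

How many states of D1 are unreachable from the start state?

Starting at B and following transitions, the reachable set is {A, B, D, E, F, G, H, I, J, K, L}. That leaves C unreachable — 1 in total.

1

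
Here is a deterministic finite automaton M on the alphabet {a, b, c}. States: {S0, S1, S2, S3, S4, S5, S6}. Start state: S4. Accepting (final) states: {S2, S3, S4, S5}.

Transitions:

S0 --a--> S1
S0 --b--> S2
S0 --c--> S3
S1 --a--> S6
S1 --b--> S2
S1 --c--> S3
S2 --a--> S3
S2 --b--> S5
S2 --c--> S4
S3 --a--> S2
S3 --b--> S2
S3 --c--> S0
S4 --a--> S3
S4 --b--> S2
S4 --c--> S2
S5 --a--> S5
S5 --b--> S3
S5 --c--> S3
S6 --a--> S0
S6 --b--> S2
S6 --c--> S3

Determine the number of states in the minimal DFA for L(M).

5

All states are reachable from the start state.
Initial partition by acceptance: {S2,S3,S4,S5} | {S0,S1,S6}.
Refine {S2,S3,S4,S5} on symbol c: members go to different blocks, giving {S2,S4,S5} and {S3}.
Refine {S2,S4,S5} on symbol a: members go to different blocks, giving {S2,S4} and {S5}.
On input b, block {S2,S4} splits into {S2} and {S4}.
The partition is now stable with 5 blocks: {S2} | {S0,S1,S6} | {S3} | {S5} | {S4}.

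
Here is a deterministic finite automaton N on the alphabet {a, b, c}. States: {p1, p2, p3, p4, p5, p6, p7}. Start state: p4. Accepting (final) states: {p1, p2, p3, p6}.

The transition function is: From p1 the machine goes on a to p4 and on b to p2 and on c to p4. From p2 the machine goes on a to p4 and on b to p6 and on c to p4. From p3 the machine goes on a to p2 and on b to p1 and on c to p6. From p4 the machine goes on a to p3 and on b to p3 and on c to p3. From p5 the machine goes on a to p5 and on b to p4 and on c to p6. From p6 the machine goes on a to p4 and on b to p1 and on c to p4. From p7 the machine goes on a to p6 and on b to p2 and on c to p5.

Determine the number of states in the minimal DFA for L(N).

3

First remove the unreachable states {p5,p7}; 5 states remain.
Start with accepting vs non-accepting: {p1,p2,p3,p6} | {p4}.
Refine {p1,p2,p3,p6} on symbol a: members go to different blocks, giving {p1,p2,p6} and {p3}.
No further refinement is possible. Final partition (3 blocks): {p1,p2,p6} | {p4} | {p3}.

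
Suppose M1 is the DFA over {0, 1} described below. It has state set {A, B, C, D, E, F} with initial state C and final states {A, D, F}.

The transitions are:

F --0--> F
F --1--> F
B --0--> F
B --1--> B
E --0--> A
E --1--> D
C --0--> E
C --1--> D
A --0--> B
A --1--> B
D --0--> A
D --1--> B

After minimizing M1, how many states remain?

6

Every state is reachable, so we keep all 6.
Initial partition by acceptance: {A,D,F} | {B,C,E}.
Refine {A,D,F} on symbol 0: members go to different blocks, giving {D,F} and {A}.
Split {D,F} by δ(·,0) → {D} and {F}.
Split {B,C,E} by δ(·,0) → {B} and {C} and {E}.
Stable partition: {D} | {B} | {A} | {F} | {C} | {E} — 6 equivalence classes.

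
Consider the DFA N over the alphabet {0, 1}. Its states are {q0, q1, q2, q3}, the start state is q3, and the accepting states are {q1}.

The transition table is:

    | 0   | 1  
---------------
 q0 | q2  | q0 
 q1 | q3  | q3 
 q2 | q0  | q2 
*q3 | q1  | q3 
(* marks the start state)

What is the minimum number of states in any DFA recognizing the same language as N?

States {q0,q2} cannot be reached from the start state, so discard them.
P0 = {q1} | {q3}.
No further refinement is possible. Final partition (2 blocks): {q1} | {q3}.

2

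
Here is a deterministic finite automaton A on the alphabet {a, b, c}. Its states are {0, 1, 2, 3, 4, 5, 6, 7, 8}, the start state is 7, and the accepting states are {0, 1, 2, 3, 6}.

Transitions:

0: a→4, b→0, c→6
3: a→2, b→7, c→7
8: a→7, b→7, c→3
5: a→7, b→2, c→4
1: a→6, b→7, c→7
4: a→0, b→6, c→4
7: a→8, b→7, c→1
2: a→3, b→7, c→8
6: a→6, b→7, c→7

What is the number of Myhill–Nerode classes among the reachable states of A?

States {0,4,5} cannot be reached from the start state, so discard them.
P0 = {1,2,3,6} | {7,8}.
Stable partition: {1,2,3,6} | {7,8} — 2 equivalence classes.

2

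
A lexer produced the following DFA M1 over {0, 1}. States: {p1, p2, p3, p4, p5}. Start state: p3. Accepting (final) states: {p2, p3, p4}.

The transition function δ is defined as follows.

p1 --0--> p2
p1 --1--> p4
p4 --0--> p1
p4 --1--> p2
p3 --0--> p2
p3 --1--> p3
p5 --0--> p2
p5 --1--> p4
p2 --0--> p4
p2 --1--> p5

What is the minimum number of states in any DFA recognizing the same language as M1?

Every state is reachable, so we keep all 5.
P0 = {p2,p3,p4} | {p1,p5}.
Refine {p2,p3,p4} on symbol 0: members go to different blocks, giving {p2,p3} and {p4}.
On input 0, block {p2,p3} splits into {p2} and {p3}.
The partition is now stable with 4 blocks: {p2} | {p1,p5} | {p4} | {p3}.

4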